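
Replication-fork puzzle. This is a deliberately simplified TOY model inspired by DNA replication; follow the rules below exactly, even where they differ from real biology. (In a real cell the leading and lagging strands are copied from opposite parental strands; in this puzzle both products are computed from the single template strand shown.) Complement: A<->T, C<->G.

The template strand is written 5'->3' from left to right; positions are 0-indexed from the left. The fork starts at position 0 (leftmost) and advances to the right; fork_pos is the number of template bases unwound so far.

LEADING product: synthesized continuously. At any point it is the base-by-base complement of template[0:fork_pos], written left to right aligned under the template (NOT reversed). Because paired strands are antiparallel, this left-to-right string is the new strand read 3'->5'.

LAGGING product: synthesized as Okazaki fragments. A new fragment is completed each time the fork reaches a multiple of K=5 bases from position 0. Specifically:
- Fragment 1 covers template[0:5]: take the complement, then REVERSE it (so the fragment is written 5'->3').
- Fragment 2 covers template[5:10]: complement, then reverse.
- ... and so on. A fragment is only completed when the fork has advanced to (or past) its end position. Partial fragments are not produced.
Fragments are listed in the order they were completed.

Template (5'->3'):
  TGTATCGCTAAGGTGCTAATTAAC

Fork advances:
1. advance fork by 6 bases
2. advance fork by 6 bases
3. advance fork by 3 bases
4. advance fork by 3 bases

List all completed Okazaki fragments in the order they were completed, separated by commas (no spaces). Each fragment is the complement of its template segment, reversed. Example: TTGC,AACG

Step 1: advance 6 -> fork_pos = 0 + 6 = 6. Reached multiple(s) of 5: 5 -> fragment 1 completed (1 total).
Step 2: advance 6 -> fork_pos = 6 + 6 = 12. Reached multiple(s) of 5: 10 -> fragment 2 completed (2 total).
Step 3: advance 3 -> fork_pos = 12 + 3 = 15. Reached multiple(s) of 5: 15 -> fragment 3 completed (3 total).
Step 4: advance 3 -> fork_pos = 15 + 3 = 18. Next multiple of 5 is 20 (not reached); still 3 fragment(s).
Final fork_pos = 18, so 3 fragment(s) are complete. Build each: template segment -> complement -> reverse.
Fragment 1: template[0:5] = TGTAT -> complement ACATA -> reversed ATACA
Fragment 2: template[5:10] = CGCTA -> complement GCGAT -> reversed TAGCG
Fragment 3: template[10:15] = AGGTG -> complement TCCAC -> reversed CACCT

Answer: ATACA,TAGCG,CACCT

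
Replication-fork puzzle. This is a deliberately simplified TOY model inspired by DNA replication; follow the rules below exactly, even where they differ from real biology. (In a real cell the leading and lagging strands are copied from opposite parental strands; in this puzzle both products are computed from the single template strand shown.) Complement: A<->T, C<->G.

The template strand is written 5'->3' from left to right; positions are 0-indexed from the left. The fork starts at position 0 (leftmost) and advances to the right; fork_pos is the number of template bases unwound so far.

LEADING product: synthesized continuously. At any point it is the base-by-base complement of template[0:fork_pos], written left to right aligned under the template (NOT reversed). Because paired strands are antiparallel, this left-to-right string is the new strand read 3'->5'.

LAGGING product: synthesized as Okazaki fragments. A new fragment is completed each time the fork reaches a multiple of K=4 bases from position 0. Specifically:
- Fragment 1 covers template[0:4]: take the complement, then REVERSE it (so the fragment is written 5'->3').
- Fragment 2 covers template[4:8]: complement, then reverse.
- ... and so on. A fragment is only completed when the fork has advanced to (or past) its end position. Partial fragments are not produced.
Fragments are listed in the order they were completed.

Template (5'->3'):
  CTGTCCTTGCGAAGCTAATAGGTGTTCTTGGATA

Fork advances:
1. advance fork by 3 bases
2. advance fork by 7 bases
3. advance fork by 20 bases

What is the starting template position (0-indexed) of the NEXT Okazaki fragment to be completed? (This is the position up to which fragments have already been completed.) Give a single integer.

Answer: 28

Derivation:
Step 1: advance 3 -> fork_pos = 0 + 3 = 3. Next multiple of 4 is 4 (not reached); still 0 fragment(s).
Step 2: advance 7 -> fork_pos = 3 + 7 = 10. Reached multiple(s) of 4: 4, 8 -> fragments 1-2 completed (2 total).
Step 3: advance 20 -> fork_pos = 10 + 20 = 30. Reached multiple(s) of 4: 12, 16, 20, 24, 28 -> fragments 3-7 completed (7 total).
7 fragment(s) completed, covering template[0:28] (7 x 4 = 28). The next fragment, fragment 8, covers template[28:32], so it starts at position 28.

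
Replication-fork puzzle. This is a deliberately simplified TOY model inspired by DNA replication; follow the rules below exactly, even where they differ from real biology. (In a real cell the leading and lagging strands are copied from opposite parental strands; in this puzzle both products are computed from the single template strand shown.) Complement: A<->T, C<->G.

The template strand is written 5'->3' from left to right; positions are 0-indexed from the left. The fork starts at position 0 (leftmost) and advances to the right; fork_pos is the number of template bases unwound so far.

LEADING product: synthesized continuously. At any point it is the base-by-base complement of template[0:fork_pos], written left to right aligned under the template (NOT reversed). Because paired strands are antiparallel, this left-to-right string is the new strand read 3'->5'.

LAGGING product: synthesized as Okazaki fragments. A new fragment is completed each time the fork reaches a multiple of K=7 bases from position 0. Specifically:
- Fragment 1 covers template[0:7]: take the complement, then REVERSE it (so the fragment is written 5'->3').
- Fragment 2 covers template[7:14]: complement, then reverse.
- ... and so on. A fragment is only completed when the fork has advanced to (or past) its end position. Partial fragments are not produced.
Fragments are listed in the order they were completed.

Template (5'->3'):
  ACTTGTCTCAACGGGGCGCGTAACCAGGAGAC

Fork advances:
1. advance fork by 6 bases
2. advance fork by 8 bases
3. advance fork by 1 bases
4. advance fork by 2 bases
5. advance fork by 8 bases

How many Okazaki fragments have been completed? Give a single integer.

Answer: 3

Derivation:
Step 1: advance 6 -> fork_pos = 0 + 6 = 6. Next multiple of 7 is 7 (not reached); still 0 fragment(s).
Step 2: advance 8 -> fork_pos = 6 + 8 = 14. Reached multiple(s) of 7: 7, 14 -> fragments 1-2 completed (2 total).
Step 3: advance 1 -> fork_pos = 14 + 1 = 15. Next multiple of 7 is 21 (not reached); still 2 fragment(s).
Step 4: advance 2 -> fork_pos = 15 + 2 = 17. Next multiple of 7 is 21 (not reached); still 2 fragment(s).
Step 5: advance 8 -> fork_pos = 17 + 8 = 25. Reached multiple(s) of 7: 21 -> fragment 3 completed (3 total).
Check: final fork_pos = 25; the multiples of 7 that are <= 25 are 7..21 -> 25 // 7 = 3 completed fragment(s).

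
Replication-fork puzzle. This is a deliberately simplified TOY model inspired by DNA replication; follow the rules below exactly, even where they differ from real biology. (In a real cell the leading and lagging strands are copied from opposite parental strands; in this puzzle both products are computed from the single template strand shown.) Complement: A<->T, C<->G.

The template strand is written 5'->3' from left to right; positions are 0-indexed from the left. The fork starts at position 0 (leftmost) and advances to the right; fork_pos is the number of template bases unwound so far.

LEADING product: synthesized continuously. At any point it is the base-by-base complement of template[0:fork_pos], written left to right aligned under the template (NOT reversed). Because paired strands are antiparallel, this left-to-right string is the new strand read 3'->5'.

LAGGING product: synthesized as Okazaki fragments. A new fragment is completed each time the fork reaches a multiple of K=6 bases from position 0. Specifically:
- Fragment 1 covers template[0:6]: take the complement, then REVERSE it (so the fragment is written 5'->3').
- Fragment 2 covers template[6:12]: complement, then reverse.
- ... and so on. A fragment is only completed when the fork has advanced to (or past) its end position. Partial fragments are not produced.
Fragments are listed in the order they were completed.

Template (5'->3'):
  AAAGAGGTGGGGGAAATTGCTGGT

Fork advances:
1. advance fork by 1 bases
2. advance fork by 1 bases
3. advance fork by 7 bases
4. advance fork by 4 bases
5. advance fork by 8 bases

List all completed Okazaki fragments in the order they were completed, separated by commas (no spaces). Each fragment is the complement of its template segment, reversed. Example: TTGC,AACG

Step 1: advance 1 -> fork_pos = 0 + 1 = 1. Next multiple of 6 is 6 (not reached); still 0 fragment(s).
Step 2: advance 1 -> fork_pos = 1 + 1 = 2. Next multiple of 6 is 6 (not reached); still 0 fragment(s).
Step 3: advance 7 -> fork_pos = 2 + 7 = 9. Reached multiple(s) of 6: 6 -> fragment 1 completed (1 total).
Step 4: advance 4 -> fork_pos = 9 + 4 = 13. Reached multiple(s) of 6: 12 -> fragment 2 completed (2 total).
Step 5: advance 8 -> fork_pos = 13 + 8 = 21. Reached multiple(s) of 6: 18 -> fragment 3 completed (3 total).
Final fork_pos = 21, so 3 fragment(s) are complete. Build each: template segment -> complement -> reverse.
Fragment 1: template[0:6] = AAAGAG -> complement TTTCTC -> reversed CTCTTT
Fragment 2: template[6:12] = GTGGGG -> complement CACCCC -> reversed CCCCAC
Fragment 3: template[12:18] = GAAATT -> complement CTTTAA -> reversed AATTTC

Answer: CTCTTT,CCCCAC,AATTTC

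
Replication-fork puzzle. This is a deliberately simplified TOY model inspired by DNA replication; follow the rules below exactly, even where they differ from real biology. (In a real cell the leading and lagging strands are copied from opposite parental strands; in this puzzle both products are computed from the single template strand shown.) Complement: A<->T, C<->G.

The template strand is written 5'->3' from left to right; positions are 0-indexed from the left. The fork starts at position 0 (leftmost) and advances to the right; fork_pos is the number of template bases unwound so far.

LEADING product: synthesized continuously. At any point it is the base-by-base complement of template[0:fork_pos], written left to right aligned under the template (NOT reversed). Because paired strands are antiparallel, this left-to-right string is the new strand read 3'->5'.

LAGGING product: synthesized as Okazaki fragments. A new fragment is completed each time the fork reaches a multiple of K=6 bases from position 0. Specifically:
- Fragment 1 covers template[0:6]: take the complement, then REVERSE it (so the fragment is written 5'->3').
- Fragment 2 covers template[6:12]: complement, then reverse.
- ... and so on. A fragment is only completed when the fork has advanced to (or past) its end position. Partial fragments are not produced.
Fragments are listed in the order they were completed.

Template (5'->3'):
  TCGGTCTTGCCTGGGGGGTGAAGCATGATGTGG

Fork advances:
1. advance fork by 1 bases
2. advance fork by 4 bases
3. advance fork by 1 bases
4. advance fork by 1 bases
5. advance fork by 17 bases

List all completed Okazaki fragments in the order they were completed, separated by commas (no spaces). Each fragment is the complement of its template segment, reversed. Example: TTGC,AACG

Step 1: advance 1 -> fork_pos = 0 + 1 = 1. Next multiple of 6 is 6 (not reached); still 0 fragment(s).
Step 2: advance 4 -> fork_pos = 1 + 4 = 5. Next multiple of 6 is 6 (not reached); still 0 fragment(s).
Step 3: advance 1 -> fork_pos = 5 + 1 = 6. Reached multiple(s) of 6: 6 -> fragment 1 completed (1 total).
Step 4: advance 1 -> fork_pos = 6 + 1 = 7. Next multiple of 6 is 12 (not reached); still 1 fragment(s).
Step 5: advance 17 -> fork_pos = 7 + 17 = 24. Reached multiple(s) of 6: 12, 18, 24 -> fragments 2-4 completed (4 total).
Final fork_pos = 24, so 4 fragment(s) are complete. Build each: template segment -> complement -> reverse.
Fragment 1: template[0:6] = TCGGTC -> complement AGCCAG -> reversed GACCGA
Fragment 2: template[6:12] = TTGCCT -> complement AACGGA -> reversed AGGCAA
Fragment 3: template[12:18] = GGGGGG -> complement CCCCCC -> reversed CCCCCC
Fragment 4: template[18:24] = TGAAGC -> complement ACTTCG -> reversed GCTTCA

Answer: GACCGA,AGGCAA,CCCCCC,GCTTCA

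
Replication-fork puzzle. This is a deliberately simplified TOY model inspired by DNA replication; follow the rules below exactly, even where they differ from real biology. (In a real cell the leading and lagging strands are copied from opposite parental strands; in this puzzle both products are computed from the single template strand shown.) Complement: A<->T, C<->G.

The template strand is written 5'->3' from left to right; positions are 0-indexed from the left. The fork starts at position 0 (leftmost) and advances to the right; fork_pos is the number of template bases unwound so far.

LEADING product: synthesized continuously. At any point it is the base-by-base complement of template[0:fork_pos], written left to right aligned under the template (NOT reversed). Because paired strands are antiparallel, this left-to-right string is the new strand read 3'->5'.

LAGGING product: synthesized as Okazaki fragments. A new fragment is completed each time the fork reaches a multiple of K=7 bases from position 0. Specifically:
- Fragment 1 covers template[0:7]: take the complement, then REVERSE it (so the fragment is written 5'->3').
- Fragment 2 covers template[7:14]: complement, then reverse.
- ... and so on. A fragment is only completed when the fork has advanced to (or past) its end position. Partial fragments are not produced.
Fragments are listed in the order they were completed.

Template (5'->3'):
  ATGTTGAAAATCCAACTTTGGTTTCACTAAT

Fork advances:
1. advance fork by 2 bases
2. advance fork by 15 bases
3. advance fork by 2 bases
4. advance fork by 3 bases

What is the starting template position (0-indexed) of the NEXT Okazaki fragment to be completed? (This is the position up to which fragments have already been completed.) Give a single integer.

Answer: 21

Derivation:
Step 1: advance 2 -> fork_pos = 0 + 2 = 2. Next multiple of 7 is 7 (not reached); still 0 fragment(s).
Step 2: advance 15 -> fork_pos = 2 + 15 = 17. Reached multiple(s) of 7: 7, 14 -> fragments 1-2 completed (2 total).
Step 3: advance 2 -> fork_pos = 17 + 2 = 19. Next multiple of 7 is 21 (not reached); still 2 fragment(s).
Step 4: advance 3 -> fork_pos = 19 + 3 = 22. Reached multiple(s) of 7: 21 -> fragment 3 completed (3 total).
3 fragment(s) completed, covering template[0:21] (3 x 7 = 21). The next fragment, fragment 4, covers template[21:28], so it starts at position 21.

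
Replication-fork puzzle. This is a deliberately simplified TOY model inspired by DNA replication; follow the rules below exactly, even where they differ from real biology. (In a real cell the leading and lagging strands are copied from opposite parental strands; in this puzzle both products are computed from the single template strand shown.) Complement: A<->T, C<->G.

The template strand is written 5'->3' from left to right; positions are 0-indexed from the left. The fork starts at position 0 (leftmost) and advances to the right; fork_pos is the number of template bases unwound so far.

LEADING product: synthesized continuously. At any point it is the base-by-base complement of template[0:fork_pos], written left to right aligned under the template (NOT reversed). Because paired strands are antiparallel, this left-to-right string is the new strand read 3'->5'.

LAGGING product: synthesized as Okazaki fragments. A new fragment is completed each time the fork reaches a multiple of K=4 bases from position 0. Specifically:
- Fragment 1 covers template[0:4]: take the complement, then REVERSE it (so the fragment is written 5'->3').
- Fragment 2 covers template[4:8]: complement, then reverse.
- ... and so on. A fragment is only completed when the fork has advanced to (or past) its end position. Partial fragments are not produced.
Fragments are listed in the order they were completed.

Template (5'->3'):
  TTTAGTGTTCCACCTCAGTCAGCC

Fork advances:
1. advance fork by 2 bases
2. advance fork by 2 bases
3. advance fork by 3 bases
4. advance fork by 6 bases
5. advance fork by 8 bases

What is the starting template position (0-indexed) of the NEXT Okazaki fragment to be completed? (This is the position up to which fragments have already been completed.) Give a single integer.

Step 1: advance 2 -> fork_pos = 0 + 2 = 2. Next multiple of 4 is 4 (not reached); still 0 fragment(s).
Step 2: advance 2 -> fork_pos = 2 + 2 = 4. Reached multiple(s) of 4: 4 -> fragment 1 completed (1 total).
Step 3: advance 3 -> fork_pos = 4 + 3 = 7. Next multiple of 4 is 8 (not reached); still 1 fragment(s).
Step 4: advance 6 -> fork_pos = 7 + 6 = 13. Reached multiple(s) of 4: 8, 12 -> fragments 2-3 completed (3 total).
Step 5: advance 8 -> fork_pos = 13 + 8 = 21. Reached multiple(s) of 4: 16, 20 -> fragments 4-5 completed (5 total).
5 fragment(s) completed, covering template[0:20] (5 x 4 = 20). The next fragment, fragment 6, covers template[20:24], so it starts at position 20.

Answer: 20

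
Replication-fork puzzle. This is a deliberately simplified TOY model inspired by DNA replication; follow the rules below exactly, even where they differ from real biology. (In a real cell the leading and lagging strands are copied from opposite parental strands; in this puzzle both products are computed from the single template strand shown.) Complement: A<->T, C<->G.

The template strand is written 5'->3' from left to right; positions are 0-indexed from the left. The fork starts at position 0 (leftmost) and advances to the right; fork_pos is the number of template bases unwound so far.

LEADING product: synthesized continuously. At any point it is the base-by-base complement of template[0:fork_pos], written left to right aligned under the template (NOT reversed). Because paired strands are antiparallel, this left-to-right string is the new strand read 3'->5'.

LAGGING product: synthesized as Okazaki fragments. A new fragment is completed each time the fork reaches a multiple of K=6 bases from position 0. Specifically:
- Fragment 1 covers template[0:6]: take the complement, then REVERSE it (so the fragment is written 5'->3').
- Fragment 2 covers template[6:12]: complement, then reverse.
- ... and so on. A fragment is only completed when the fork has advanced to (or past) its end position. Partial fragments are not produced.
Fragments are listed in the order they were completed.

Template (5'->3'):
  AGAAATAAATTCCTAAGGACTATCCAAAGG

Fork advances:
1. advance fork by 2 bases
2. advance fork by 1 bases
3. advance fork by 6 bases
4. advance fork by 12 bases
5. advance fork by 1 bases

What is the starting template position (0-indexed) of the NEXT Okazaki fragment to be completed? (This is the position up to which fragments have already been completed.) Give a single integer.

Answer: 18

Derivation:
Step 1: advance 2 -> fork_pos = 0 + 2 = 2. Next multiple of 6 is 6 (not reached); still 0 fragment(s).
Step 2: advance 1 -> fork_pos = 2 + 1 = 3. Next multiple of 6 is 6 (not reached); still 0 fragment(s).
Step 3: advance 6 -> fork_pos = 3 + 6 = 9. Reached multiple(s) of 6: 6 -> fragment 1 completed (1 total).
Step 4: advance 12 -> fork_pos = 9 + 12 = 21. Reached multiple(s) of 6: 12, 18 -> fragments 2-3 completed (3 total).
Step 5: advance 1 -> fork_pos = 21 + 1 = 22. Next multiple of 6 is 24 (not reached); still 3 fragment(s).
3 fragment(s) completed, covering template[0:18] (3 x 6 = 18). The next fragment, fragment 4, covers template[18:24], so it starts at position 18.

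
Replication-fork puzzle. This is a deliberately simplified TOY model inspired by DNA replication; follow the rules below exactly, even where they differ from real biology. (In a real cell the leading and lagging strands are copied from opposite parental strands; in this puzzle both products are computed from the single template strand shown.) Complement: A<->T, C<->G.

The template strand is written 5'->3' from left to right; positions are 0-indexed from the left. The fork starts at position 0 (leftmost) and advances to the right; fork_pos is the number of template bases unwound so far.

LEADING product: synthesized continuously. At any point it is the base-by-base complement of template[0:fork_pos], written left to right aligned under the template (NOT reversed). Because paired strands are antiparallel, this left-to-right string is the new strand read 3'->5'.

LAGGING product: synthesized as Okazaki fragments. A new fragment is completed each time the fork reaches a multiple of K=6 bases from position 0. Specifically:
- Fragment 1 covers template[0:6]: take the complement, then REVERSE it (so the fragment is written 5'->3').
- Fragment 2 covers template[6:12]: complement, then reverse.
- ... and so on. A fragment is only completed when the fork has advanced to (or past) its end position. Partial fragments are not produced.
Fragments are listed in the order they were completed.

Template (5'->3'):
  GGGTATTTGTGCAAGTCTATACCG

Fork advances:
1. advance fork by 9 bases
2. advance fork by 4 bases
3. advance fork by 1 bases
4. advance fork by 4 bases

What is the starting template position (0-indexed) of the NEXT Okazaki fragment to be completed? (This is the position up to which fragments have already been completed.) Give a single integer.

Step 1: advance 9 -> fork_pos = 0 + 9 = 9. Reached multiple(s) of 6: 6 -> fragment 1 completed (1 total).
Step 2: advance 4 -> fork_pos = 9 + 4 = 13. Reached multiple(s) of 6: 12 -> fragment 2 completed (2 total).
Step 3: advance 1 -> fork_pos = 13 + 1 = 14. Next multiple of 6 is 18 (not reached); still 2 fragment(s).
Step 4: advance 4 -> fork_pos = 14 + 4 = 18. Reached multiple(s) of 6: 18 -> fragment 3 completed (3 total).
3 fragment(s) completed, covering template[0:18] (3 x 6 = 18). The next fragment, fragment 4, covers template[18:24], so it starts at position 18.

Answer: 18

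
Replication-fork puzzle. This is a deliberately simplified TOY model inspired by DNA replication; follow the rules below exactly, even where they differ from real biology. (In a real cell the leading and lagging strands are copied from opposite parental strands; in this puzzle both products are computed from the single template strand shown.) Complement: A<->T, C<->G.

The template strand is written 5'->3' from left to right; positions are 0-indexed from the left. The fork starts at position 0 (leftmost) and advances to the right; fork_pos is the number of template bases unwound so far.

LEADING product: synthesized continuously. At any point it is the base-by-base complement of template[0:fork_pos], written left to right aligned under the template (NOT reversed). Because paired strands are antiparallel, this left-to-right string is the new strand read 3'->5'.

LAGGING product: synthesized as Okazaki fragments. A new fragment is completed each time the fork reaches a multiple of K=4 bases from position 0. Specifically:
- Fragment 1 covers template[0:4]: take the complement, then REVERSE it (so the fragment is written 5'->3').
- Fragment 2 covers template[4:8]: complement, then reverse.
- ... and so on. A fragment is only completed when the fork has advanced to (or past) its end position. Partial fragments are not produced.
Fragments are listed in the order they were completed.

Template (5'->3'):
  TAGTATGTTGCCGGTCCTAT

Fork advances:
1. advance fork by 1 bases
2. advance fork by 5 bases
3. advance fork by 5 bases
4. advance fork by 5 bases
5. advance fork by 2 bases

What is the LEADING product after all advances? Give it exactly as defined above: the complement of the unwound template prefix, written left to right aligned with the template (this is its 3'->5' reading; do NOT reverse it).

Step 1: advance 1 -> fork_pos = 0 + 1 = 1.
Step 2: advance 5 -> fork_pos = 1 + 5 = 6.
Step 3: advance 5 -> fork_pos = 6 + 5 = 11.
Step 4: advance 5 -> fork_pos = 11 + 5 = 16.
Step 5: advance 2 -> fork_pos = 16 + 2 = 18.
Unwound prefix: template[0:18] = TAGTATGTTGCCGGTCCT
Complement it base by base (A<->T, C<->G), keeping left-to-right order:
  [0:5] TAGTA -> ATCAT
  [5:10] TGTTG -> ACAAC
  [10:15] CCGGT -> GGCCA
  [15:18] CCT -> GGA
Concatenate: ATCATACAACGGCCAGGA (length 18; written aligned with the template, i.e. 3'->5').

Answer: ATCATACAACGGCCAGGA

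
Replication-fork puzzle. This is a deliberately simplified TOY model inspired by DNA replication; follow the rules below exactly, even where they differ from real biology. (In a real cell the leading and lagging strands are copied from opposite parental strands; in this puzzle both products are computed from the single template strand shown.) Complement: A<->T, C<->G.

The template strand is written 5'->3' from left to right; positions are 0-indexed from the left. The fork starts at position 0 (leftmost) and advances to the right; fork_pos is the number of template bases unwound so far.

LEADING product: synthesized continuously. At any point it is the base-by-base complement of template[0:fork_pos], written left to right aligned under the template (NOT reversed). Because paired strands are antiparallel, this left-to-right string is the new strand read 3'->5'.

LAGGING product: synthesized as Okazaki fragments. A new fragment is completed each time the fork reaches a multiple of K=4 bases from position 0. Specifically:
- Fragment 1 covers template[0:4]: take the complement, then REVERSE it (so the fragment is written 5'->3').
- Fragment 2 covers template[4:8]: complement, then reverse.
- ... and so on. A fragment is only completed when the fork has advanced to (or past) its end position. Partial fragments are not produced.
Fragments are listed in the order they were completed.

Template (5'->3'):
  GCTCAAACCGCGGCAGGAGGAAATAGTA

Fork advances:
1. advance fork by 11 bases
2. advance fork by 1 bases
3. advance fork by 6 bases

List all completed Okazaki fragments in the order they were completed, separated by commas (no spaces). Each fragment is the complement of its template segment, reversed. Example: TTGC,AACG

Step 1: advance 11 -> fork_pos = 0 + 11 = 11. Reached multiple(s) of 4: 4, 8 -> fragments 1-2 completed (2 total).
Step 2: advance 1 -> fork_pos = 11 + 1 = 12. Reached multiple(s) of 4: 12 -> fragment 3 completed (3 total).
Step 3: advance 6 -> fork_pos = 12 + 6 = 18. Reached multiple(s) of 4: 16 -> fragment 4 completed (4 total).
Final fork_pos = 18, so 4 fragment(s) are complete. Build each: template segment -> complement -> reverse.
Fragment 1: template[0:4] = GCTC -> complement CGAG -> reversed GAGC
Fragment 2: template[4:8] = AAAC -> complement TTTG -> reversed GTTT
Fragment 3: template[8:12] = CGCG -> complement GCGC -> reversed CGCG
Fragment 4: template[12:16] = GCAG -> complement CGTC -> reversed CTGC

Answer: GAGC,GTTT,CGCG,CTGC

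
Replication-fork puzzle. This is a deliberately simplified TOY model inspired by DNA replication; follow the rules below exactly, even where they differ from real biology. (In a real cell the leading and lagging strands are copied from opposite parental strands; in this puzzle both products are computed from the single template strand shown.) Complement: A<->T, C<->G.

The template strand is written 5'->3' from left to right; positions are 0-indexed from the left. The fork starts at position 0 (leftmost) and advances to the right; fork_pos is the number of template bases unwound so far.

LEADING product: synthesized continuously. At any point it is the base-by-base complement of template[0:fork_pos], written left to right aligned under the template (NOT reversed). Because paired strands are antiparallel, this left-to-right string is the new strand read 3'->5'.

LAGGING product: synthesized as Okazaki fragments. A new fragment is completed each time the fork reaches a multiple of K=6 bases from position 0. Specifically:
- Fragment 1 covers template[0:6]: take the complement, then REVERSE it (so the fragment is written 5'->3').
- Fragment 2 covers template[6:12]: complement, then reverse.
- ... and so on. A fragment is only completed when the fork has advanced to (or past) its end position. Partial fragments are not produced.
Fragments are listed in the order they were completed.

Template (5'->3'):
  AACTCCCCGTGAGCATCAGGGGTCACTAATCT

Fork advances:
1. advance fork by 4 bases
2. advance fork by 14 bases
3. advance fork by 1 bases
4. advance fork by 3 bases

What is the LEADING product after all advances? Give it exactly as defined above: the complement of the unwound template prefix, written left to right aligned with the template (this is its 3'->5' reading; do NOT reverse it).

Answer: TTGAGGGGCACTCGTAGTCCCC

Derivation:
Step 1: advance 4 -> fork_pos = 0 + 4 = 4.
Step 2: advance 14 -> fork_pos = 4 + 14 = 18.
Step 3: advance 1 -> fork_pos = 18 + 1 = 19.
Step 4: advance 3 -> fork_pos = 19 + 3 = 22.
Unwound prefix: template[0:22] = AACTCCCCGTGAGCATCAGGGG
Complement it base by base (A<->T, C<->G), keeping left-to-right order:
  [0:5] AACTC -> TTGAG
  [5:10] CCCGT -> GGGCA
  [10:15] GAGCA -> CTCGT
  [15:20] TCAGG -> AGTCC
  [20:22] GG -> CC
Concatenate: TTGAGGGGCACTCGTAGTCCCC (length 22; written aligned with the template, i.e. 3'->5').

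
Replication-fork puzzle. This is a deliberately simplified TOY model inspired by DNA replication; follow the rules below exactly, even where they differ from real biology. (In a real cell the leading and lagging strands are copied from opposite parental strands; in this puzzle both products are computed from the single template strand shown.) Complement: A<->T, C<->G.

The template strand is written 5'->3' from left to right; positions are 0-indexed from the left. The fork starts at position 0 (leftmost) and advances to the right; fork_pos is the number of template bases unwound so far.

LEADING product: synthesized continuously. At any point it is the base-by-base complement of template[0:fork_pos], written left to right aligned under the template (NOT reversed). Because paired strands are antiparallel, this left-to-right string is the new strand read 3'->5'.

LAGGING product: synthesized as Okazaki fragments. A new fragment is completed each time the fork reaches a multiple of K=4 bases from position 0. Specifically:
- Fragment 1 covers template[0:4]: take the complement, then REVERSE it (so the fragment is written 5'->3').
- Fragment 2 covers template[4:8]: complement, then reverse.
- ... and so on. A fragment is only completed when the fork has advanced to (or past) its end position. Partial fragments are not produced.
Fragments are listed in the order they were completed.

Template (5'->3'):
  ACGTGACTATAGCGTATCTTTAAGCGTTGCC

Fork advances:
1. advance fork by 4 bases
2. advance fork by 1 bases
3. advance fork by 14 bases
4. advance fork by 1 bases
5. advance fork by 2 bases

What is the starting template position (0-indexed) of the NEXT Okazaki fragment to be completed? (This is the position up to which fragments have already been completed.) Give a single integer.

Step 1: advance 4 -> fork_pos = 0 + 4 = 4. Reached multiple(s) of 4: 4 -> fragment 1 completed (1 total).
Step 2: advance 1 -> fork_pos = 4 + 1 = 5. Next multiple of 4 is 8 (not reached); still 1 fragment(s).
Step 3: advance 14 -> fork_pos = 5 + 14 = 19. Reached multiple(s) of 4: 8, 12, 16 -> fragments 2-4 completed (4 total).
Step 4: advance 1 -> fork_pos = 19 + 1 = 20. Reached multiple(s) of 4: 20 -> fragment 5 completed (5 total).
Step 5: advance 2 -> fork_pos = 20 + 2 = 22. Next multiple of 4 is 24 (not reached); still 5 fragment(s).
5 fragment(s) completed, covering template[0:20] (5 x 4 = 20). The next fragment, fragment 6, covers template[20:24], so it starts at position 20.

Answer: 20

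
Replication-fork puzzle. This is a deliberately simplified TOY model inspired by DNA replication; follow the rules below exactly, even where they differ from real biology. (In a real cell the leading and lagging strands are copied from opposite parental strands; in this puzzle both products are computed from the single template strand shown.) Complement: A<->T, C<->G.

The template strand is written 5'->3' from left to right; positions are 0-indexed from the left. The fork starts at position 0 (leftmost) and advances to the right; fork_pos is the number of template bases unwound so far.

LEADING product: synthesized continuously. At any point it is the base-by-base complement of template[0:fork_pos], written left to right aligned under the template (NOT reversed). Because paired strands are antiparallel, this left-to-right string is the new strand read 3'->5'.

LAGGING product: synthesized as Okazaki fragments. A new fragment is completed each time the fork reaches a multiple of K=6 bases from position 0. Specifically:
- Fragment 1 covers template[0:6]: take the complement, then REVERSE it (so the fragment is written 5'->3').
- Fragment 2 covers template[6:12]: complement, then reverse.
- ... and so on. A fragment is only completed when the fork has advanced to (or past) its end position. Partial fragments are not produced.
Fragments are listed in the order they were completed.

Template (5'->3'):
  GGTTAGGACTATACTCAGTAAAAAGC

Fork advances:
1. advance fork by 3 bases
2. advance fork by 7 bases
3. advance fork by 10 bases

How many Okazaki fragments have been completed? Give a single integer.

Step 1: advance 3 -> fork_pos = 0 + 3 = 3. Next multiple of 6 is 6 (not reached); still 0 fragment(s).
Step 2: advance 7 -> fork_pos = 3 + 7 = 10. Reached multiple(s) of 6: 6 -> fragment 1 completed (1 total).
Step 3: advance 10 -> fork_pos = 10 + 10 = 20. Reached multiple(s) of 6: 12, 18 -> fragments 2-3 completed (3 total).
Check: final fork_pos = 20; the multiples of 6 that are <= 20 are 6..18 -> 20 // 6 = 3 completed fragment(s).

Answer: 3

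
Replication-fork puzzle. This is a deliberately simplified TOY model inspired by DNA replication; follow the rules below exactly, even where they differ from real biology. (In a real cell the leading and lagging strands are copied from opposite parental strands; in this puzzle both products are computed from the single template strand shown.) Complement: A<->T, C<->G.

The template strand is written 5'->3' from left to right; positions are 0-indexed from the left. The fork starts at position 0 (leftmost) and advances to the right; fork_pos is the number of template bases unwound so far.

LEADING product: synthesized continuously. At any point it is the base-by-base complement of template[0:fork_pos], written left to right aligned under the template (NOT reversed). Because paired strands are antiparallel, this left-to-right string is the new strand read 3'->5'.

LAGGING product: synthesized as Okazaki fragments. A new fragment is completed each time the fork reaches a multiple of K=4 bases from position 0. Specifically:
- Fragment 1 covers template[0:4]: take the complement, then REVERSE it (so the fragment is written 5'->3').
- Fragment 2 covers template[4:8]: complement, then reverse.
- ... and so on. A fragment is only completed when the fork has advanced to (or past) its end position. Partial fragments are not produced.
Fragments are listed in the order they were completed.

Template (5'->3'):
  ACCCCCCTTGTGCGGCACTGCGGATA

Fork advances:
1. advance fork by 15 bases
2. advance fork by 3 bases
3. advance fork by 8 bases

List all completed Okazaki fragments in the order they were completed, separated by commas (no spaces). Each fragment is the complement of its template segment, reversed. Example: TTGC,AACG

Answer: GGGT,AGGG,CACA,GCCG,CAGT,TCCG

Derivation:
Step 1: advance 15 -> fork_pos = 0 + 15 = 15. Reached multiple(s) of 4: 4, 8, 12 -> fragments 1-3 completed (3 total).
Step 2: advance 3 -> fork_pos = 15 + 3 = 18. Reached multiple(s) of 4: 16 -> fragment 4 completed (4 total).
Step 3: advance 8 -> fork_pos = 18 + 8 = 26. Reached multiple(s) of 4: 20, 24 -> fragments 5-6 completed (6 total).
Final fork_pos = 26, so 6 fragment(s) are complete. Build each: template segment -> complement -> reverse.
Fragment 1: template[0:4] = ACCC -> complement TGGG -> reversed GGGT
Fragment 2: template[4:8] = CCCT -> complement GGGA -> reversed AGGG
Fragment 3: template[8:12] = TGTG -> complement ACAC -> reversed CACA
Fragment 4: template[12:16] = CGGC -> complement GCCG -> reversed GCCG
Fragment 5: template[16:20] = ACTG -> complement TGAC -> reversed CAGT
Fragment 6: template[20:24] = CGGA -> complement GCCT -> reversed TCCG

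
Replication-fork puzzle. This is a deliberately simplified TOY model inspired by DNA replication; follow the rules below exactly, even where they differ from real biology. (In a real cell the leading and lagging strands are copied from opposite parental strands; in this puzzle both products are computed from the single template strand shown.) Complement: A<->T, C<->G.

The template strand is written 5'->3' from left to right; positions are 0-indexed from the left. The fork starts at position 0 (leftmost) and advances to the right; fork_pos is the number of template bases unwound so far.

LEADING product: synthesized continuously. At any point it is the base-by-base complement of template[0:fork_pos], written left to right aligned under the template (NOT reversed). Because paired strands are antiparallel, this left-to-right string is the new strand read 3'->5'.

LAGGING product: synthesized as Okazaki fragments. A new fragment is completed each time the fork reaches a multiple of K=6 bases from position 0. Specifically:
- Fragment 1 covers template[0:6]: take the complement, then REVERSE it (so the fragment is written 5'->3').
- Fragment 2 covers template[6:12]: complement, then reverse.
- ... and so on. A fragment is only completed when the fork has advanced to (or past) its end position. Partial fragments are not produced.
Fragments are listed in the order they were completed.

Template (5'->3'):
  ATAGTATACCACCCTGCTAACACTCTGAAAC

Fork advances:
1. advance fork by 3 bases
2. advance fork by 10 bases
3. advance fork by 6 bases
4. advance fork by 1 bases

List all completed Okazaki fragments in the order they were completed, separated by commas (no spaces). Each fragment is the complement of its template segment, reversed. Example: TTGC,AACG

Step 1: advance 3 -> fork_pos = 0 + 3 = 3. Next multiple of 6 is 6 (not reached); still 0 fragment(s).
Step 2: advance 10 -> fork_pos = 3 + 10 = 13. Reached multiple(s) of 6: 6, 12 -> fragments 1-2 completed (2 total).
Step 3: advance 6 -> fork_pos = 13 + 6 = 19. Reached multiple(s) of 6: 18 -> fragment 3 completed (3 total).
Step 4: advance 1 -> fork_pos = 19 + 1 = 20. Next multiple of 6 is 24 (not reached); still 3 fragment(s).
Final fork_pos = 20, so 3 fragment(s) are complete. Build each: template segment -> complement -> reverse.
Fragment 1: template[0:6] = ATAGTA -> complement TATCAT -> reversed TACTAT
Fragment 2: template[6:12] = TACCAC -> complement ATGGTG -> reversed GTGGTA
Fragment 3: template[12:18] = CCTGCT -> complement GGACGA -> reversed AGCAGG

Answer: TACTAT,GTGGTA,AGCAGG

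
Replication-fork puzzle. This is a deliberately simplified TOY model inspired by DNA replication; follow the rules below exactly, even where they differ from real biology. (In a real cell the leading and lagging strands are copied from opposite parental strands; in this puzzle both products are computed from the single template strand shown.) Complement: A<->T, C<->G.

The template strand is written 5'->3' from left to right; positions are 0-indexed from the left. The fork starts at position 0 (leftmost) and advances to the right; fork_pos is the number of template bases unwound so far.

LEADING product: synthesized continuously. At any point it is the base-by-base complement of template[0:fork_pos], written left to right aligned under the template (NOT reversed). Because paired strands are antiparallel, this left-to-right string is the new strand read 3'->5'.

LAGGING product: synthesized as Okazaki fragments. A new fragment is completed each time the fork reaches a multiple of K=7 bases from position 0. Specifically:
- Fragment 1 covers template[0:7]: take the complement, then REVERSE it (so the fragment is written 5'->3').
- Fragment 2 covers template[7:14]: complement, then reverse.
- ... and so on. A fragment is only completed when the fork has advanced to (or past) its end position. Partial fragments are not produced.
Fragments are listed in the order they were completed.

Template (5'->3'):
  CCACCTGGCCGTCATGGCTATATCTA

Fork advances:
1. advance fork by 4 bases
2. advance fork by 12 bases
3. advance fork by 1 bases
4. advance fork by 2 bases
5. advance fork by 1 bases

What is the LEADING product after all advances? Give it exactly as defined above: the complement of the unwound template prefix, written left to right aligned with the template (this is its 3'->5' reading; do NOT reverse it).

Answer: GGTGGACCGGCAGTACCGAT

Derivation:
Step 1: advance 4 -> fork_pos = 0 + 4 = 4.
Step 2: advance 12 -> fork_pos = 4 + 12 = 16.
Step 3: advance 1 -> fork_pos = 16 + 1 = 17.
Step 4: advance 2 -> fork_pos = 17 + 2 = 19.
Step 5: advance 1 -> fork_pos = 19 + 1 = 20.
Unwound prefix: template[0:20] = CCACCTGGCCGTCATGGCTA
Complement it base by base (A<->T, C<->G), keeping left-to-right order:
  [0:5] CCACC -> GGTGG
  [5:10] TGGCC -> ACCGG
  [10:15] GTCAT -> CAGTA
  [15:20] GGCTA -> CCGAT
Concatenate: GGTGGACCGGCAGTACCGAT (length 20; written aligned with the template, i.e. 3'->5').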